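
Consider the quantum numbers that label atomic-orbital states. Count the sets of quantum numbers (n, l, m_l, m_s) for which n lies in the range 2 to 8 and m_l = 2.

For each n in the range, tally the orbitals obeying m_l = 2:
n=3 → 1; n=4 → 2; n=5 → 3; n=6 → 4; n=7 → 5; n=8 → 6.
Orbitals: 1 + 2 + 3 + 4 + 5 + 6 = 21. Including both spin states (m_s = ±1/2) gives 2 × 21 = 42 states.

42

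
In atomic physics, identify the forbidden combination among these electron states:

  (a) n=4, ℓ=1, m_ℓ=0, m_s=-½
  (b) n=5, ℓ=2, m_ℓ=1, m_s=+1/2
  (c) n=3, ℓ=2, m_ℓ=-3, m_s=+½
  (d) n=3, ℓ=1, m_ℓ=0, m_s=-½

(c)

(c) has |m_ℓ| = 3 > ℓ = 2, violating −ℓ ≤ m_ℓ ≤ ℓ.
The remaining sets (a), (b), (d) satisfy all four rules.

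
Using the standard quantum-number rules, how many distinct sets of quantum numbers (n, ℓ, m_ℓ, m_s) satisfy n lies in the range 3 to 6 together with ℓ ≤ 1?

Count contributing orbitals for each principal shell:
n=3 → 4; n=4 → 4; n=5 → 4; n=6 → 4.
Orbitals: 4 + 4 + 4 + 4 = 16. Including both spin states (m_s = ±1/2) gives 2 × 16 = 32 states.

32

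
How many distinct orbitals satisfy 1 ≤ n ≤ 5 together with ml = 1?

Go shell by shell, enumerating (l, ml) with ml = 1:
n=2 → 1; n=3 → 2; n=4 → 3; n=5 → 4.
Total orbitals: 1 + 2 + 3 + 4 = 10.

10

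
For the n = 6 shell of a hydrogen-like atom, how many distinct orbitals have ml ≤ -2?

10

With n = 6 the allowed l are 0, 1, …, 5.
Contributions: l=2 → 1; l=3 → 2; l=4 → 3; l=5 → 4.
Total orbitals: 1 + 2 + 3 + 4 = 10.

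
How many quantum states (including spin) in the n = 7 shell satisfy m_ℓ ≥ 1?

42

Per ℓ-value: ℓ=1 → 1; ℓ=2 → 2; ℓ=3 → 3; ℓ=4 → 4; ℓ=5 → 5; ℓ=6 → 6.
Orbitals: 1 + 2 + 3 + 4 + 5 + 6 = 21. Each orbital carries two spin states, so 21 × 2 = 42 states.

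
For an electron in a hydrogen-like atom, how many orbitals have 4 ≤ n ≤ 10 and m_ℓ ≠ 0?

Per-shell orbital counts meeting the constraint:
n=4 → 12; n=5 → 20; n=6 → 30; n=7 → 42; n=8 → 56; n=9 → 72; n=10 → 90.
Total orbitals: 12 + 20 + 30 + 42 + 56 + 72 + 90 = 322.

322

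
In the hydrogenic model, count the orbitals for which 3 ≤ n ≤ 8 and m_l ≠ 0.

For each n in the range, tally the orbitals obeying m_l ≠ 0:
n=3 → 6; n=4 → 12; n=5 → 20; n=6 → 30; n=7 → 42; n=8 → 56.
Total orbitals: 6 + 12 + 20 + 30 + 42 + 56 = 166.

166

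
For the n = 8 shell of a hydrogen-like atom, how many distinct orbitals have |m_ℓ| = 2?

12

The n = 8 shell has ℓ = 0 through 7; check each.
Contributions: ℓ=2 → 2; ℓ=3 → 2; ℓ=4 → 2; ℓ=5 → 2; ℓ=6 → 2; ℓ=7 → 2.
Total orbitals: 2 + 2 + 2 + 2 + 2 + 2 = 12.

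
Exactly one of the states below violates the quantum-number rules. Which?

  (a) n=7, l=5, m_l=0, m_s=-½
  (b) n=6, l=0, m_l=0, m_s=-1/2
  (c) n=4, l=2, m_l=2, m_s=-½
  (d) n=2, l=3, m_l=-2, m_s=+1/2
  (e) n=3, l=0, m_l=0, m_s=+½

(d) has l = 3 ≥ n = 2, violating 0 ≤ l ≤ n−1.
The remaining sets (a), (b), (c), (e) satisfy all four rules.

(d)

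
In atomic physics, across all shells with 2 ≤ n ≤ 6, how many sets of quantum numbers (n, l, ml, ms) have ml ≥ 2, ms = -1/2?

20

Per-shell orbital counts meeting the constraint:
n=3 → 1; n=4 → 3; n=5 → 6; n=6 → 10.
Orbitals: 1 + 3 + 6 + 10 = 20. With ms fixed to -1/2 there is one state per orbital, so 20 states.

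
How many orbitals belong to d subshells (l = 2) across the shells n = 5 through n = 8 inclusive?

20

A d subshell (l = 2) exists for every n ≥ 3, so shells n = 5, 6, 7, 8 each contribute one — 4 subshells.
Since each d subshell has 2·2+1 = 5 orbitals, the total is 4 × 5 = 20.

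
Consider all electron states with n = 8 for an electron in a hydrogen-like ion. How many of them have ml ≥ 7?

The n = 8 shell has l = 0 through 7; check each.
Per l-value: l=7 → 1.
Orbitals: 1. Each orbital carries two spin states, so 1 × 2 = 2 states.

2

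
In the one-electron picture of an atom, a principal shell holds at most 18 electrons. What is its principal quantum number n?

2n² = 18 ⇒ n² = 9 ⇒ n = 3.

n = 3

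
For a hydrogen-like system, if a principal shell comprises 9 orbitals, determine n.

n = 3

n² = 9 ⇒ n = 3.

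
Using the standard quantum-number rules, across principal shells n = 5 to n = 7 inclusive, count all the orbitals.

110

Shell n has n² orbitals: 5²=25 + 6²=36 + 7²=49 = 110 orbitals.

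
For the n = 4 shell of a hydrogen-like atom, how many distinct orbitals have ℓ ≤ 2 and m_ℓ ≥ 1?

3

Go through ℓ = 0, …, 3 (the values permitted for n = 4).
Contributions: ℓ=1 → 1; ℓ=2 → 2.
Total orbitals: 1 + 2 = 3.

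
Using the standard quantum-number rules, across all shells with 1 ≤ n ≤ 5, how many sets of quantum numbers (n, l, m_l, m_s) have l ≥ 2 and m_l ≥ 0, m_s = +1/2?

22

Per-shell orbital counts meeting the constraint:
n=3 → 3; n=4 → 7; n=5 → 12.
Orbitals: 3 + 7 + 12 = 22. With m_s fixed to +1/2 there is one state per orbital, so 22 states.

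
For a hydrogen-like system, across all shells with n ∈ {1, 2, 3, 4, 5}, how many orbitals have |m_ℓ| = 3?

6

Count contributing orbitals for each principal shell:
n=4 → 2; n=5 → 4.
Total orbitals: 2 + 4 = 6.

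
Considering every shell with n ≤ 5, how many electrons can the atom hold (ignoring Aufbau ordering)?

110

Total orbitals = 1² + 2² + 3² + 4² + 5² = 55. Doubling for spin gives 110 electrons.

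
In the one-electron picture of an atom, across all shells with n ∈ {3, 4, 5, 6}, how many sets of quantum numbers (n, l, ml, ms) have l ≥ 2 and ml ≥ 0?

Per-shell orbital counts meeting the constraint:
n=3 → 3; n=4 → 7; n=5 → 12; n=6 → 18.
Orbitals: 3 + 7 + 12 + 18 = 40. Including both spin states (ms = ±1/2) gives 2 × 40 = 80 states.

80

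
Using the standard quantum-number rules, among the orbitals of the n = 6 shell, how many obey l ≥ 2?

32

With n = 6 the allowed l are 0, 1, …, 5.
Contributions: l=2 → 5; l=3 → 7; l=4 → 9; l=5 → 11.
Total orbitals: 5 + 7 + 9 + 11 = 32.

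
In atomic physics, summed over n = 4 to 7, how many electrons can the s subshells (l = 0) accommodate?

8

An s subshell (l = 0) exists for every n ≥ 1, so shells n = 4, 5, 6, 7 each contribute one — 4 subshells.
Since each s subshell holds 2(2·0+1) = 2 electrons, the total is 4 × 2 = 8.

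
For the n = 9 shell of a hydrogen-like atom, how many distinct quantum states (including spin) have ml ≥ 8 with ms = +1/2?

With n = 9 the allowed l are 0, 1, …, 8.
The (l, ml) pairs meeting ml ≥ 8 give: l=8 → 1.
Orbitals: 1. With ms fixed to a single value there is one state per orbital, giving 1 state.

1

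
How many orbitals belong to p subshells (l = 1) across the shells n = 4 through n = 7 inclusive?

A p subshell (l = 1) exists for every n ≥ 2, so shells n = 4, 5, 6, 7 each contribute one — 4 subshells.
Since each p subshell has 2·1+1 = 3 orbitals, the total is 4 × 3 = 12.

12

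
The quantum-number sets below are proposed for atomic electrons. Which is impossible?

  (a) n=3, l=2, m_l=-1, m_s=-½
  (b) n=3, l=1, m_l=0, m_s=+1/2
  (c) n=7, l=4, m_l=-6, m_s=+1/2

(c) has |m_l| = 6 > l = 4, violating −l ≤ m_l ≤ l.
The remaining sets (a), (b) satisfy all four rules.

(c)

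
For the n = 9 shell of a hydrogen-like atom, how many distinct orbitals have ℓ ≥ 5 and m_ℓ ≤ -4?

Per ℓ-value: ℓ=5 → 2; ℓ=6 → 3; ℓ=7 → 4; ℓ=8 → 5.
Total orbitals: 2 + 3 + 4 + 5 = 14.

14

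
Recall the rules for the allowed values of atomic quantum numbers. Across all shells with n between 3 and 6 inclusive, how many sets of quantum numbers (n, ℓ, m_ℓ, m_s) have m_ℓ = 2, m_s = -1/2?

10

Treat each shell separately and count matching orbitals:
n=3 → 1; n=4 → 2; n=5 → 3; n=6 → 4.
Orbitals: 1 + 2 + 3 + 4 = 10. With m_s fixed to -1/2 there is one state per orbital, so 10 states.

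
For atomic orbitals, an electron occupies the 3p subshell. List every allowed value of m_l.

-1, 0, 1

The 3p subshell has l = 1, and m_l takes every integer from −l to +l. With l = 1 that gives the 3 values -1, 0, 1.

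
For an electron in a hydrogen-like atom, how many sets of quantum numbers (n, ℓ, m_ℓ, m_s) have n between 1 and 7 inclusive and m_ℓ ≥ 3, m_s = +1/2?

Count contributing orbitals for each principal shell:
n=4 → 1; n=5 → 3; n=6 → 6; n=7 → 10.
Orbitals: 1 + 3 + 6 + 10 = 20. With m_s fixed to +1/2 there is one state per orbital, so 20 states.

20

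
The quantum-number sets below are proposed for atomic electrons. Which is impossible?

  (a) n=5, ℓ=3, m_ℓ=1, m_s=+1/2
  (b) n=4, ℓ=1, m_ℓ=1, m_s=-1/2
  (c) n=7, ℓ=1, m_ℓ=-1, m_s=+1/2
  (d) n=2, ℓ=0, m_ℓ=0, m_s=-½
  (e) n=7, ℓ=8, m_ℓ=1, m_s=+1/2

(e) has ℓ = 8 ≥ n = 7, violating 0 ≤ ℓ ≤ n−1.
The remaining sets (a), (b), (c), (d) satisfy all four rules.

(e)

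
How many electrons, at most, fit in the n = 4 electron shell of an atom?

A shell holds 2n² electrons: 2 × 4² = 2 × 16 = 32.

32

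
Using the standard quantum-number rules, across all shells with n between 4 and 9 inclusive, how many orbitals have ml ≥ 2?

Count contributing orbitals for each principal shell:
n=4 → 3; n=5 → 6; n=6 → 10; n=7 → 15; n=8 → 21; n=9 → 28.
Total orbitals: 3 + 6 + 10 + 15 + 21 + 28 = 83.

83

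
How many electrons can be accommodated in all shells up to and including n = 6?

182

Total orbitals = 1² + 2² + 3² + 4² + 5² + 6² = 91. Doubling for spin gives 182 electrons.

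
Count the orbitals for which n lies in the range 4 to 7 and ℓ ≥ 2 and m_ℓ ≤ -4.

Count contributing orbitals for each principal shell:
n=5 → 1; n=6 → 3; n=7 → 6.
Total orbitals: 1 + 3 + 6 = 10.

10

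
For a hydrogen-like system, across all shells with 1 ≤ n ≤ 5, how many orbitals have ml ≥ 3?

4

Count contributing orbitals for each principal shell:
n=4 → 1; n=5 → 3.
Total orbitals: 1 + 3 = 4.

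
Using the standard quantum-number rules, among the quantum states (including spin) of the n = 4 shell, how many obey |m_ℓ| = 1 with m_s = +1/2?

6

For n = 4, ℓ ranges over 0 … 3.
Orbitals with |m_ℓ| = 1, by ℓ: ℓ=1 → 2; ℓ=2 → 2; ℓ=3 → 2.
Orbitals: 2 + 2 + 2 = 6. With m_s fixed to a single value there is one state per orbital, giving 6 states.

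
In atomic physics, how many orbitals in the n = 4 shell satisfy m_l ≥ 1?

6

Per l-value: l=1 → 1; l=2 → 2; l=3 → 3.
Total orbitals: 1 + 2 + 3 = 6.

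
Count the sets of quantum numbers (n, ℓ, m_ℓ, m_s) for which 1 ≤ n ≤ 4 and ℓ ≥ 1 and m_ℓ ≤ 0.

Work shell by shell — for each n, count the (ℓ, m_ℓ) pairs that satisfy ℓ ≥ 1 and m_ℓ ≤ 0:
n=2 → 2; n=3 → 5; n=4 → 9.
Orbitals: 2 + 5 + 9 = 16. Including both spin states (m_s = ±1/2) gives 2 × 16 = 32 states.

32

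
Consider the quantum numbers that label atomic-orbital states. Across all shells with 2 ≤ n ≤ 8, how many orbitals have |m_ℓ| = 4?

For each n in the range, tally the orbitals obeying |m_ℓ| = 4:
n=5 → 2; n=6 → 4; n=7 → 6; n=8 → 8.
Total orbitals: 2 + 4 + 6 + 8 = 20.

20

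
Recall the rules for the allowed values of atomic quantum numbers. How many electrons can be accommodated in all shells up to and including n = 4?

Total orbitals = 1² + 2² + 3² + 4² = 30. Doubling for spin gives 60 electrons.

60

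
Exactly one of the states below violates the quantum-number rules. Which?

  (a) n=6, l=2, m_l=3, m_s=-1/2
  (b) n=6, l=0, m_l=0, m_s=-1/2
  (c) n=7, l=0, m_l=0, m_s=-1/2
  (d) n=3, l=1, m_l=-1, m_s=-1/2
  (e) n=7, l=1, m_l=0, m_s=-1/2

(a) has |m_l| = 3 > l = 2, violating −l ≤ m_l ≤ l.
The remaining sets (b), (c), (d), (e) satisfy all four rules.

(a)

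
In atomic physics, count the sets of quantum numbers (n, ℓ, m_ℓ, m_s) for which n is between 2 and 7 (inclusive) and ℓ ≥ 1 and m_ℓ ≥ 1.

112

Count contributing orbitals for each principal shell:
n=2 → 1; n=3 → 3; n=4 → 6; n=5 → 10; n=6 → 15; n=7 → 21.
Orbitals: 1 + 3 + 6 + 10 + 15 + 21 = 56. Including both spin states (m_s = ±1/2) gives 2 × 56 = 112 states.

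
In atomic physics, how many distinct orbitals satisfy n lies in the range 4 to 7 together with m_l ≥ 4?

10

Count contributing orbitals for each principal shell:
n=5 → 1; n=6 → 3; n=7 → 6.
Total orbitals: 1 + 3 + 6 = 10.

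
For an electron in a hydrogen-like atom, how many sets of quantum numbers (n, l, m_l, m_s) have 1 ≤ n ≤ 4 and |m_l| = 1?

For each n in the range, tally the orbitals obeying |m_l| = 1:
n=2 → 2; n=3 → 4; n=4 → 6.
Orbitals: 2 + 4 + 6 = 12. Including both spin states (m_s = ±1/2) gives 2 × 12 = 24 states.

24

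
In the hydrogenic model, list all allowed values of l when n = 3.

0, 1, 2

l is an integer with 0 ≤ l ≤ n−1, so for n = 3: l = 0, 1, 2.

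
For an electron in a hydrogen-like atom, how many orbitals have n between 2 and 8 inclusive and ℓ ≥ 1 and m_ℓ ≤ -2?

Go shell by shell, enumerating (ℓ, m_ℓ) with ℓ ≥ 1 and m_ℓ ≤ -2:
n=3 → 1; n=4 → 3; n=5 → 6; n=6 → 10; n=7 → 15; n=8 → 21.
Total orbitals: 1 + 3 + 6 + 10 + 15 + 21 = 56.

56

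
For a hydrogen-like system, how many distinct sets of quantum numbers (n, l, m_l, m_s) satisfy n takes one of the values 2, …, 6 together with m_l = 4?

6

For each n in the range, tally the orbitals obeying m_l = 4:
n=5 → 1; n=6 → 2.
Orbitals: 1 + 2 = 3. Including both spin states (m_s = ±1/2) gives 2 × 3 = 6 states.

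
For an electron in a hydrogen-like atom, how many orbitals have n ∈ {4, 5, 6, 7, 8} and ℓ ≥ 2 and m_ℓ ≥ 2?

For each n in the range, tally the orbitals obeying ℓ ≥ 2 and m_ℓ ≥ 2:
n=4 → 3; n=5 → 6; n=6 → 10; n=7 → 15; n=8 → 21.
Total orbitals: 3 + 6 + 10 + 15 + 21 = 55.

55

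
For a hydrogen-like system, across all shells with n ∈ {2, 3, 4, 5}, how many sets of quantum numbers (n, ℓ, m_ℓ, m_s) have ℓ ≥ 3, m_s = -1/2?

Per-shell orbital counts meeting the constraint:
n=4 → 7; n=5 → 16.
Orbitals: 7 + 16 = 23. With m_s fixed to -1/2 there is one state per orbital, so 23 states.

23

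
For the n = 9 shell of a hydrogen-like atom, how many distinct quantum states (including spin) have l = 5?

22

For n = 9, l ranges over 0 … 8.
The (l, ml) pairs meeting l = 5 give: l=5 → 11.
Orbitals: 11. Each orbital carries two spin states, so 11 × 2 = 22 states.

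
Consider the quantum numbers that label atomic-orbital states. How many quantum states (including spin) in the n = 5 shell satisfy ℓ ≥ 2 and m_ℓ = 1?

6

For n = 5, ℓ ranges over 0 … 4.
Per ℓ-value: ℓ=2 → 1; ℓ=3 → 1; ℓ=4 → 1.
Orbitals: 1 + 1 + 1 = 3. Each orbital carries two spin states, so 3 × 2 = 6 states.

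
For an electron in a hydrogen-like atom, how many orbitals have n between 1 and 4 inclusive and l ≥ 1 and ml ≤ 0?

Per-shell orbital counts meeting the constraint:
n=2 → 2; n=3 → 5; n=4 → 9.
Total orbitals: 2 + 5 + 9 = 16.

16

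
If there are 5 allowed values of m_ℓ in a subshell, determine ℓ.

ℓ = 2 (d)

m_ℓ ranges over 2ℓ+1 integers, so 2ℓ+1 = 5 ⇒ ℓ = 2.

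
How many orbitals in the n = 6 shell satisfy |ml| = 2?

8

For n = 6, l ranges over 0 … 5.
The (l, ml) pairs meeting |ml| = 2 give: l=2 → 2; l=3 → 2; l=4 → 2; l=5 → 2.
Total orbitals: 2 + 2 + 2 + 2 = 8.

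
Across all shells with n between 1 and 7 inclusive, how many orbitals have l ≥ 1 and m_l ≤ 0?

77

Go shell by shell, enumerating (l, m_l) with l ≥ 1 and m_l ≤ 0:
n=2 → 2; n=3 → 5; n=4 → 9; n=5 → 14; n=6 → 20; n=7 → 27.
Total orbitals: 2 + 5 + 9 + 14 + 20 + 27 = 77.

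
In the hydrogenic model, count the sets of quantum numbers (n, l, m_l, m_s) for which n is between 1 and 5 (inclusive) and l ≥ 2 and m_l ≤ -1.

32

Treat each shell separately and count matching orbitals:
n=3 → 2; n=4 → 5; n=5 → 9.
Orbitals: 2 + 5 + 9 = 16. Including both spin states (m_s = ±1/2) gives 2 × 16 = 32 states.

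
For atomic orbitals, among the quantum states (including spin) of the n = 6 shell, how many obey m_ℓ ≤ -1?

For n = 6, ℓ ranges over 0 … 5.
The (ℓ, m_ℓ) pairs meeting m_ℓ ≤ -1 give: ℓ=1 → 1; ℓ=2 → 2; ℓ=3 → 3; ℓ=4 → 4; ℓ=5 → 5.
Orbitals: 1 + 2 + 3 + 4 + 5 = 15. Each orbital carries two spin states, so 15 × 2 = 30 states.

30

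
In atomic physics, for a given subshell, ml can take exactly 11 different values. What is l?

ml ranges over 2l+1 integers, so 2l+1 = 11 ⇒ l = 5.

l = 5 (h)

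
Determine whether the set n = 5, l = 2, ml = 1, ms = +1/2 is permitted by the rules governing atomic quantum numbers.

Yes

n = 5 is a positive integer. l = 2 satisfies 0 ≤ l ≤ n−1 = 4. ml = 1 lies in the range −l … +l (here −2 … 2). ms = +1/2 is one of ±1/2.
All four constraints are satisfied.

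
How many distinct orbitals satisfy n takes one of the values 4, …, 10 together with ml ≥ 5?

35

Count contributing orbitals for each principal shell:
n=6 → 1; n=7 → 3; n=8 → 6; n=9 → 10; n=10 → 15.
Total orbitals: 1 + 3 + 6 + 10 + 15 = 35.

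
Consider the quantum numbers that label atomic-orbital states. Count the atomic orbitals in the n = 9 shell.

The n = 9 shell contains n² = 9² = 81 orbitals.

81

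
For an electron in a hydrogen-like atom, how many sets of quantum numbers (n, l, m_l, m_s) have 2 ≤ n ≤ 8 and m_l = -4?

Work shell by shell — for each n, count the (l, m_l) pairs that satisfy m_l = -4:
n=5 → 1; n=6 → 2; n=7 → 3; n=8 → 4.
Orbitals: 1 + 2 + 3 + 4 = 10. Including both spin states (m_s = ±1/2) gives 2 × 10 = 20 states.

20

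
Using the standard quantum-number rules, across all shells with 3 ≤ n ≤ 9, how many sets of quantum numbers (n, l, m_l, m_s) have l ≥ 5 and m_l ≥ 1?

Work shell by shell — for each n, count the (l, m_l) pairs that satisfy l ≥ 5 and m_l ≥ 1:
n=6 → 5; n=7 → 11; n=8 → 18; n=9 → 26.
Orbitals: 5 + 11 + 18 + 26 = 60. Including both spin states (m_s = ±1/2) gives 2 × 60 = 120 states.

120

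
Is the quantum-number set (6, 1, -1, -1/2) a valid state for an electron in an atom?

Yes

n = 6 is a positive integer. ℓ = 1 satisfies 0 ≤ ℓ ≤ n−1 = 5. m_ℓ = -1 lies in the range −ℓ … +ℓ (here −1 … 1). m_s = -1/2 is one of ±1/2.
All four constraints are satisfied.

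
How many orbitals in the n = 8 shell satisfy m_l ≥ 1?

28

The n = 8 shell has l = 0 through 7; check each.
Per l-value: l=1 → 1; l=2 → 2; l=3 → 3; l=4 → 4; l=5 → 5; l=6 → 6; l=7 → 7.
Total orbitals: 1 + 2 + 3 + 4 + 5 + 6 + 7 = 28.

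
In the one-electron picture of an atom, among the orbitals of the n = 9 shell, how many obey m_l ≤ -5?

10

The (l, m_l) pairs meeting m_l ≤ -5 give: l=5 → 1; l=6 → 2; l=7 → 3; l=8 → 4.
Total orbitals: 1 + 2 + 3 + 4 = 10.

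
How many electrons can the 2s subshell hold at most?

A subshell with ℓ = 0 has 2ℓ+1 = 1 orbital, each holding 2 electrons (spin ±1/2), so 1 × 2 = 2.

2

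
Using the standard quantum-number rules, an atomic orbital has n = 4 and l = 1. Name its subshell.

l = 1 corresponds to the letter 'p', so the subshell is 4p.

4p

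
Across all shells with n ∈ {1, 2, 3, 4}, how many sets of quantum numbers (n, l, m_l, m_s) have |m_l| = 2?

For each n in the range, tally the orbitals obeying |m_l| = 2:
n=3 → 2; n=4 → 4.
Orbitals: 2 + 4 = 6. Including both spin states (m_s = ±1/2) gives 2 × 6 = 12 states.

12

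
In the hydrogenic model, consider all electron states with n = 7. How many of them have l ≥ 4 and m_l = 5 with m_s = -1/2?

For n = 7, l ranges over 0 … 6.
Orbitals with l ≥ 4 and m_l = 5, by l: l=5 → 1; l=6 → 1.
Orbitals: 1 + 1 = 2. With m_s fixed to a single value there is one state per orbital, giving 2 states.

2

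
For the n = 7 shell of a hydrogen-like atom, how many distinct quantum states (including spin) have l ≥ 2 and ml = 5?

For n = 7, l ranges over 0 … 6.
Contributions: l=5 → 1; l=6 → 1.
Orbitals: 1 + 1 = 2. Each orbital carries two spin states, so 2 × 2 = 4 states.

4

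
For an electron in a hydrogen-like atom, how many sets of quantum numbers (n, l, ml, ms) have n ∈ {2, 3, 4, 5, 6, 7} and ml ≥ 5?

8

Count contributing orbitals for each principal shell:
n=6 → 1; n=7 → 3.
Orbitals: 1 + 3 = 4. Including both spin states (ms = ±1/2) gives 2 × 4 = 8 states.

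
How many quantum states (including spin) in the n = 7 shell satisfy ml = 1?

12

The n = 7 shell has l = 0 through 6; check each.
The (l, ml) pairs meeting ml = 1 give: l=1 → 1; l=2 → 1; l=3 → 1; l=4 → 1; l=5 → 1; l=6 → 1.
Orbitals: 1 + 1 + 1 + 1 + 1 + 1 = 6. Each orbital carries two spin states, so 6 × 2 = 12 states.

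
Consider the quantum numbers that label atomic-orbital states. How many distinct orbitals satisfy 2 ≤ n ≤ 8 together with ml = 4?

10

Work shell by shell — for each n, count the (l, ml) pairs that satisfy ml = 4:
n=5 → 1; n=6 → 2; n=7 → 3; n=8 → 4.
Total orbitals: 1 + 2 + 3 + 4 = 10.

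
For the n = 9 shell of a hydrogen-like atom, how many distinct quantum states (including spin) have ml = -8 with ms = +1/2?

The n = 9 shell has l = 0 through 8; check each.
The (l, ml) pairs meeting ml = -8 give: l=8 → 1.
Orbitals: 1. With ms fixed to a single value there is one state per orbital, giving 1 state.

1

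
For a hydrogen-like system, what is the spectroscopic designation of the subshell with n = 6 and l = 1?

6p

l = 1 corresponds to the letter 'p', so the subshell is 6p.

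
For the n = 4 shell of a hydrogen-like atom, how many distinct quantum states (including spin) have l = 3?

14

With n = 4 the allowed l are 0, 1, …, 3.
The (l, m_l) pairs meeting l = 3 give: l=3 → 7.
Orbitals: 7. Each orbital carries two spin states, so 7 × 2 = 14 states.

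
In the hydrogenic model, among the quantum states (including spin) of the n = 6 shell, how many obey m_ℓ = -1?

For n = 6, ℓ ranges over 0 … 5.
Contributions: ℓ=1 → 1; ℓ=2 → 1; ℓ=3 → 1; ℓ=4 → 1; ℓ=5 → 1.
Orbitals: 1 + 1 + 1 + 1 + 1 = 5. Each orbital carries two spin states, so 5 × 2 = 10 states.

10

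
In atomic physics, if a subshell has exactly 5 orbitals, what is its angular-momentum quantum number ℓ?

2ℓ+1 = 5 gives ℓ = 2.

ℓ = 2 (d)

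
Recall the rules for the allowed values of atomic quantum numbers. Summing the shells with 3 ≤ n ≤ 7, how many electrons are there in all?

Shell n has n² orbitals: 3²=9 + 4²=16 + 5²=25 + 6²=36 + 7²=49 = 135 orbitals.
Two spin states per orbital: 2 × 135 = 270 electrons.

270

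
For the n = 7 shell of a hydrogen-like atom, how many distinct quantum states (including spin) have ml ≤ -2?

30

With n = 7 the allowed l are 0, 1, …, 6.
Contributions: l=2 → 1; l=3 → 2; l=4 → 3; l=5 → 4; l=6 → 5.
Orbitals: 1 + 2 + 3 + 4 + 5 = 15. Each orbital carries two spin states, so 15 × 2 = 30 states.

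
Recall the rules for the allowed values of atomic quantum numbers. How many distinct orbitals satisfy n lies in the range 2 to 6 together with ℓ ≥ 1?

For each n in the range, tally the orbitals obeying ℓ ≥ 1:
n=2 → 3; n=3 → 8; n=4 → 15; n=5 → 24; n=6 → 35.
Total orbitals: 3 + 8 + 15 + 24 + 35 = 85.

85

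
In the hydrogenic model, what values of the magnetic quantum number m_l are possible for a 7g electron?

The 7g subshell has l = 4, and m_l takes every integer from −l to +l. With l = 4 that gives the 9 values -4, -3, -2, -1, 0, 1, 2, 3, 4.

-4, -3, -2, -1, 0, 1, 2, 3, 4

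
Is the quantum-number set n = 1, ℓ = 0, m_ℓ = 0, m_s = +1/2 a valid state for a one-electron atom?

Valid

n = 1 is a positive integer. ℓ = 0 satisfies 0 ≤ ℓ ≤ n−1 = 0. m_ℓ = 0 lies in the range −ℓ … +ℓ (here 0). m_s = +1/2 is one of ±1/2.
All four constraints are satisfied.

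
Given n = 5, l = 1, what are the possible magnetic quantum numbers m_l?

-1, 0, 1

m_l takes every integer from −l to +l. With l = 1 that gives the 3 values -1, 0, 1.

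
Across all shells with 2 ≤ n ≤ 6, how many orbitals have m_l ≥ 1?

Work shell by shell — for each n, count the (l, m_l) pairs that satisfy m_l ≥ 1:
n=2 → 1; n=3 → 3; n=4 → 6; n=5 → 10; n=6 → 15.
Total orbitals: 1 + 3 + 6 + 10 + 15 = 35.

35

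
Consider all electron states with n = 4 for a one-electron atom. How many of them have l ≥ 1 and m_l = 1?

The n = 4 shell has l = 0 through 3; check each.
Per l-value: l=1 → 1; l=2 → 1; l=3 → 1.
Orbitals: 1 + 1 + 1 = 3. Each orbital carries two spin states, so 3 × 2 = 6 states.

6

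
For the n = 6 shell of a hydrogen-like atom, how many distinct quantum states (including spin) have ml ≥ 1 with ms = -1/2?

With n = 6 the allowed l are 0, 1, …, 5.
Contributions: l=1 → 1; l=2 → 2; l=3 → 3; l=4 → 4; l=5 → 5.
Orbitals: 1 + 2 + 3 + 4 + 5 = 15. With ms fixed to a single value there is one state per orbital, giving 15 states.

15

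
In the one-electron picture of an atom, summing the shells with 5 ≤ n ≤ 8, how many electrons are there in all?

348

Shell n has n² orbitals: 5²=25 + 6²=36 + 7²=49 + 8²=64 = 174 orbitals.
Two spin states per orbital: 2 × 174 = 348 electrons.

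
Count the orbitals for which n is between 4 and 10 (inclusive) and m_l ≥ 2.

119

Per-shell orbital counts meeting the constraint:
n=4 → 3; n=5 → 6; n=6 → 10; n=7 → 15; n=8 → 21; n=9 → 28; n=10 → 36.
Total orbitals: 3 + 6 + 10 + 15 + 21 + 28 + 36 = 119.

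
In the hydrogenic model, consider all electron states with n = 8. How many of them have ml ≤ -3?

With n = 8 the allowed l are 0, 1, …, 7.
Per l-value: l=3 → 1; l=4 → 2; l=5 → 3; l=6 → 4; l=7 → 5.
Orbitals: 1 + 2 + 3 + 4 + 5 = 15. Each orbital carries two spin states, so 15 × 2 = 30 states.

30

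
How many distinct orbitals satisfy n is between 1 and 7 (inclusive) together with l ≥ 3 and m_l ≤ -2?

30

Count contributing orbitals for each principal shell:
n=4 → 2; n=5 → 5; n=6 → 9; n=7 → 14.
Total orbitals: 2 + 5 + 9 + 14 = 30.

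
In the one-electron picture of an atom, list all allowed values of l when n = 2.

0, 1

l is an integer with 0 ≤ l ≤ n−1, so for n = 2: l = 0, 1.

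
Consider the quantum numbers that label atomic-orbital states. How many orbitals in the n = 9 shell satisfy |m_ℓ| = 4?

10

The (ℓ, m_ℓ) pairs meeting |m_ℓ| = 4 give: ℓ=4 → 2; ℓ=5 → 2; ℓ=6 → 2; ℓ=7 → 2; ℓ=8 → 2.
Total orbitals: 2 + 2 + 2 + 2 + 2 = 10.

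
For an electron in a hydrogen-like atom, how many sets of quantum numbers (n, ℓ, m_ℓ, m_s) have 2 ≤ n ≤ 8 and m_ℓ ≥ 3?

Treat each shell separately and count matching orbitals:
n=4 → 1; n=5 → 3; n=6 → 6; n=7 → 10; n=8 → 15.
Orbitals: 1 + 3 + 6 + 10 + 15 = 35. Including both spin states (m_s = ±1/2) gives 2 × 35 = 70 states.

70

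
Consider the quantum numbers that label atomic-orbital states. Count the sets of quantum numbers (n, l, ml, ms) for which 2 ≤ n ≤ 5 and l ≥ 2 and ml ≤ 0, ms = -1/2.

Go shell by shell, enumerating (l, ml) with l ≥ 2 and ml ≤ 0:
n=3 → 3; n=4 → 7; n=5 → 12.
Orbitals: 3 + 7 + 12 = 22. With ms fixed to -1/2 there is one state per orbital, so 22 states.

22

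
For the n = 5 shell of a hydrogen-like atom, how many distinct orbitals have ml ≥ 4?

Go through l = 0, …, 4 (the values permitted for n = 5).
The (l, ml) pairs meeting ml ≥ 4 give: l=4 → 1.
Total orbitals: 1.

1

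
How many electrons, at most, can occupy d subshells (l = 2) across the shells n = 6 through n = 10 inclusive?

A d subshell (l = 2) exists for every n ≥ 3, so shells n = 6, 7, 8, 9, 10 each contribute one — 5 subshells.
Since each d subshell holds 2(2·2+1) = 10 electrons, the total is 5 × 10 = 50.

50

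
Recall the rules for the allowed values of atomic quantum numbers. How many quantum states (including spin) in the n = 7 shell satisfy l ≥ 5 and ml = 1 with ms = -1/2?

2

The n = 7 shell has l = 0 through 6; check each.
Contributions: l=5 → 1; l=6 → 1.
Orbitals: 1 + 1 = 2. With ms fixed to a single value there is one state per orbital, giving 2 states.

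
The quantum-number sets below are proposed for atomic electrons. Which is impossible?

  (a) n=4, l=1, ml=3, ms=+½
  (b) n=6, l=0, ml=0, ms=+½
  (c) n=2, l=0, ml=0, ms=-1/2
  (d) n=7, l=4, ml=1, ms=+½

(a)

(a) has |ml| = 3 > l = 1, violating −l ≤ ml ≤ l.
The remaining sets (b), (c), (d) satisfy all four rules.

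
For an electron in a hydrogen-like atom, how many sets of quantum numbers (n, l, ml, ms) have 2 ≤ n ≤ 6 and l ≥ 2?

Treat each shell separately and count matching orbitals:
n=3 → 5; n=4 → 12; n=5 → 21; n=6 → 32.
Orbitals: 5 + 12 + 21 + 32 = 70. Including both spin states (ms = ±1/2) gives 2 × 70 = 140 states.

140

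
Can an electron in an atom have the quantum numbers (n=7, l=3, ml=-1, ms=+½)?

Valid

n = 7 is a positive integer. l = 3 satisfies 0 ≤ l ≤ n−1 = 6. ml = -1 lies in the range −l … +l (here −3 … 3). ms = +1/2 is one of ±1/2.
All four constraints are satisfied.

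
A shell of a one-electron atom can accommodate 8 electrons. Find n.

2n² = 8 ⇒ n² = 4 ⇒ n = 2.

n = 2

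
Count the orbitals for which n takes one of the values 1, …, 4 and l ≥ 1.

Per-shell orbital counts meeting the constraint:
n=2 → 3; n=3 → 8; n=4 → 15.
Total orbitals: 3 + 8 + 15 = 26.

26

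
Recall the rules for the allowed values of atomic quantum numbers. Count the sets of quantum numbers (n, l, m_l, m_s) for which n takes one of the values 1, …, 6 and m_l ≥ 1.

70

Treat each shell separately and count matching orbitals:
n=2 → 1; n=3 → 3; n=4 → 6; n=5 → 10; n=6 → 15.
Orbitals: 1 + 3 + 6 + 10 + 15 = 35. Including both spin states (m_s = ±1/2) gives 2 × 35 = 70 states.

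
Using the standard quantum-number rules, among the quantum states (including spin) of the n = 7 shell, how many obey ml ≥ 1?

For n = 7, l ranges over 0 … 6.
Per l-value: l=1 → 1; l=2 → 2; l=3 → 3; l=4 → 4; l=5 → 5; l=6 → 6.
Orbitals: 1 + 2 + 3 + 4 + 5 + 6 = 21. Each orbital carries two spin states, so 21 × 2 = 42 states.

42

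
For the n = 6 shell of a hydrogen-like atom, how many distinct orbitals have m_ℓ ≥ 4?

The n = 6 shell has ℓ = 0 through 5; check each.
Per ℓ-value: ℓ=4 → 1; ℓ=5 → 2.
Total orbitals: 1 + 2 = 3.

3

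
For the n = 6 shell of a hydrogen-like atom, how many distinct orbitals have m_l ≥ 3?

6

The (l, m_l) pairs meeting m_l ≥ 3 give: l=3 → 1; l=4 → 2; l=5 → 3.
Total orbitals: 1 + 2 + 3 = 6.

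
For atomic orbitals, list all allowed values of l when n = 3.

l is an integer with 0 ≤ l ≤ n−1, so for n = 3: l = 0, 1, 2.

0, 1, 2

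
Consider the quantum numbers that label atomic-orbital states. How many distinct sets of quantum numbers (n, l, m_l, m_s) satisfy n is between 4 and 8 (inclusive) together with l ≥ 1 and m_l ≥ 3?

70

For each n in the range, tally the orbitals obeying l ≥ 1 and m_l ≥ 3:
n=4 → 1; n=5 → 3; n=6 → 6; n=7 → 10; n=8 → 15.
Orbitals: 1 + 3 + 6 + 10 + 15 = 35. Including both spin states (m_s = ±1/2) gives 2 × 35 = 70 states.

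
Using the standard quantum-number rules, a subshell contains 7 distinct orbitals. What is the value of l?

2l+1 = 7 gives l = 3.

l = 3 (f)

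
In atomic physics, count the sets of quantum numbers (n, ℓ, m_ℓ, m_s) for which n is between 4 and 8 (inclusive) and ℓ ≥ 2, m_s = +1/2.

170

For each n in the range, tally the orbitals obeying ℓ ≥ 2:
n=4 → 12; n=5 → 21; n=6 → 32; n=7 → 45; n=8 → 60.
Orbitals: 12 + 21 + 32 + 45 + 60 = 170. With m_s fixed to +1/2 there is one state per orbital, so 170 states.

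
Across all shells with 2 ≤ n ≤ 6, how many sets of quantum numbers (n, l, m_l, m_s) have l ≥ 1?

170

Treat each shell separately and count matching orbitals:
n=2 → 3; n=3 → 8; n=4 → 15; n=5 → 24; n=6 → 35.
Orbitals: 3 + 8 + 15 + 24 + 35 = 85. Including both spin states (m_s = ±1/2) gives 2 × 85 = 170 states.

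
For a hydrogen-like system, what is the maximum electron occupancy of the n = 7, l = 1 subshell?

6

A subshell with l = 1 has 2l+1 = 3 orbitals, each holding 2 electrons (spin ±1/2), so 3 × 2 = 6.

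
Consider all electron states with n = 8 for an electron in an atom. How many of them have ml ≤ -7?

The (l, ml) pairs meeting ml ≤ -7 give: l=7 → 1.
Orbitals: 1. Each orbital carries two spin states, so 1 × 2 = 2 states.

2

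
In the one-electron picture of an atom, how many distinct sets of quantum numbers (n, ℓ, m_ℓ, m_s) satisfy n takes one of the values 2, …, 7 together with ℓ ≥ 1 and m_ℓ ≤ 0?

154

Treat each shell separately and count matching orbitals:
n=2 → 2; n=3 → 5; n=4 → 9; n=5 → 14; n=6 → 20; n=7 → 27.
Orbitals: 2 + 5 + 9 + 14 + 20 + 27 = 77. Including both spin states (m_s = ±1/2) gives 2 × 77 = 154 states.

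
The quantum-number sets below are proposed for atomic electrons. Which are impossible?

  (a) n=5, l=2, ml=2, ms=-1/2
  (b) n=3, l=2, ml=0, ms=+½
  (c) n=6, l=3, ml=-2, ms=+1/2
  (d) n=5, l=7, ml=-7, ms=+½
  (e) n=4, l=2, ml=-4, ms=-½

(d) has l = 7 ≥ n = 5, violating 0 ≤ l ≤ n−1.
(e) has |ml| = 4 > l = 2, violating −l ≤ ml ≤ l.
The remaining sets (a), (b), (c) satisfy all four rules.

(d) and (e)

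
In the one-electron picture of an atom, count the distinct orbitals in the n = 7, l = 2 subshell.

A subshell has 2l+1 orbitals; with l = 2, that's 5.

5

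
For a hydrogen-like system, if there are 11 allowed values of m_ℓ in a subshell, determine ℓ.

ℓ = 5

m_ℓ ranges over 2ℓ+1 integers, so 2ℓ+1 = 11 ⇒ ℓ = 5.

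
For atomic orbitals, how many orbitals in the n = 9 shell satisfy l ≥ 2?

77

For n = 9, l ranges over 0 … 8.
Contributions: l=2 → 5; l=3 → 7; l=4 → 9; l=5 → 11; l=6 → 13; l=7 → 15; l=8 → 17.
Total orbitals: 5 + 7 + 9 + 11 + 13 + 15 + 17 = 77.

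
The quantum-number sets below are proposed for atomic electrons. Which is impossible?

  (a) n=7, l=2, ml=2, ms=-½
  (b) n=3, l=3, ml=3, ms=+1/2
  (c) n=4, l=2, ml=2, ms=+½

(b)

(b) has l = 3 ≥ n = 3, violating 0 ≤ l ≤ n−1.
The remaining sets (a), (c) satisfy all four rules.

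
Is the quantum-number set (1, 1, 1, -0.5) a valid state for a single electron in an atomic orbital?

The orbital quantum number must satisfy 0 ≤ l ≤ n−1. With n = 1 the allowed l values are 0, so l = 1 is out of range.

Not allowed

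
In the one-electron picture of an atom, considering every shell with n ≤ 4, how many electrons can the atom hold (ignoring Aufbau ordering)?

Total orbitals = 1² + 2² + 3² + 4² = 30. Doubling for spin gives 60 electrons.

60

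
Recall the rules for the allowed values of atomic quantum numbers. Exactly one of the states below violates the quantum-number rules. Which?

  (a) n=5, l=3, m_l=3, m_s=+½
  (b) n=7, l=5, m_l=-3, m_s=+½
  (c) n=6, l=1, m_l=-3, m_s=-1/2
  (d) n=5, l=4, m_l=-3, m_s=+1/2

(c)

(c) has |m_l| = 3 > l = 1, violating −l ≤ m_l ≤ l.
The remaining sets (a), (b), (d) satisfy all four rules.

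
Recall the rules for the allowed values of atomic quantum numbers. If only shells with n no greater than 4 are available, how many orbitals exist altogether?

Total orbitals = 1² + 2² + 3² + 4² = 30.

30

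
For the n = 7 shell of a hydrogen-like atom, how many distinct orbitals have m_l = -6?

1

With n = 7 the allowed l are 0, 1, …, 6.
The (l, m_l) pairs meeting m_l = -6 give: l=6 → 1.
Total orbitals: 1.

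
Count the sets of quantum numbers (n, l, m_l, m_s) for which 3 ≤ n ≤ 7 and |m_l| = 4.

Treat each shell separately and count matching orbitals:
n=5 → 2; n=6 → 4; n=7 → 6.
Orbitals: 2 + 4 + 6 = 12. Including both spin states (m_s = ±1/2) gives 2 × 12 = 24 states.

24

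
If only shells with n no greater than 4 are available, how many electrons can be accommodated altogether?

Total orbitals = 1² + 2² + 3² + 4² = 30. Doubling for spin gives 60 electrons.

60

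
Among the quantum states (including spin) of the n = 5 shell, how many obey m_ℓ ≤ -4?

2

The (ℓ, m_ℓ) pairs meeting m_ℓ ≤ -4 give: ℓ=4 → 1.
Orbitals: 1. Each orbital carries two spin states, so 1 × 2 = 2 states.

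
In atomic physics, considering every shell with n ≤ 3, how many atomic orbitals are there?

Total orbitals = 1² + 2² + 3² = 14.

14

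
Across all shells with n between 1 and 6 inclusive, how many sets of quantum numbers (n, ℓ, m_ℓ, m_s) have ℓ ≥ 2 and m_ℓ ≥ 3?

For each n in the range, tally the orbitals obeying ℓ ≥ 2 and m_ℓ ≥ 3:
n=4 → 1; n=5 → 3; n=6 → 6.
Orbitals: 1 + 3 + 6 = 10. Including both spin states (m_s = ±1/2) gives 2 × 10 = 20 states.

20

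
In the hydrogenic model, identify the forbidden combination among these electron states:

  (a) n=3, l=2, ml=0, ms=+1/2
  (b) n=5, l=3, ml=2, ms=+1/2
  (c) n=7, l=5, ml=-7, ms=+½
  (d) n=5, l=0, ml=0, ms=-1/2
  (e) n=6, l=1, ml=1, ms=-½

(c)

(c) has |ml| = 7 > l = 5, violating −l ≤ ml ≤ l.
The remaining sets (a), (b), (d), (e) satisfy all four rules.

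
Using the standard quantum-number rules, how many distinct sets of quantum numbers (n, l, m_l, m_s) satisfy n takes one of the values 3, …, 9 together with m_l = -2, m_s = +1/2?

Count contributing orbitals for each principal shell:
n=3 → 1; n=4 → 2; n=5 → 3; n=6 → 4; n=7 → 5; n=8 → 6; n=9 → 7.
Orbitals: 1 + 2 + 3 + 4 + 5 + 6 + 7 = 28. With m_s fixed to +1/2 there is one state per orbital, so 28 states.

28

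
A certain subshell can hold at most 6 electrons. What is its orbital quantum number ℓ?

ℓ = 1 (p)

2(2ℓ+1) = 6 ⇒ 2ℓ+1 = 3 ⇒ ℓ = 1.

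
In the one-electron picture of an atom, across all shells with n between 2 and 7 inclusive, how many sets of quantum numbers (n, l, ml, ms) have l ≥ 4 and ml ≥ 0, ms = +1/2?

Count contributing orbitals for each principal shell:
n=5 → 5; n=6 → 11; n=7 → 18.
Orbitals: 5 + 11 + 18 = 34. With ms fixed to +1/2 there is one state per orbital, so 34 states.

34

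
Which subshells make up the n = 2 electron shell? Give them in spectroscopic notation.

For n = 2, l runs from 0 to 1. In spectroscopic notation l = 0,1,2,… ↔ s,p,d,f,g,h,i, so the subshells are 2s, 2p.

2s, 2p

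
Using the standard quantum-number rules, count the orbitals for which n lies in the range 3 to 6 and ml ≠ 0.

Go shell by shell, enumerating (l, ml) with ml ≠ 0:
n=3 → 6; n=4 → 12; n=5 → 20; n=6 → 30.
Total orbitals: 6 + 12 + 20 + 30 = 68.

68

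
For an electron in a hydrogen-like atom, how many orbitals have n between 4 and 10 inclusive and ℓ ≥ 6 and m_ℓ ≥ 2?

60

Per-shell orbital counts meeting the constraint:
n=7 → 5; n=8 → 11; n=9 → 18; n=10 → 26.
Total orbitals: 5 + 11 + 18 + 26 = 60.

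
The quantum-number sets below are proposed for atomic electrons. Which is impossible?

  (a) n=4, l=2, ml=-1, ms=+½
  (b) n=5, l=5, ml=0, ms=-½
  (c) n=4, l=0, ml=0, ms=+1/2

(b)

(b) has l = 5 ≥ n = 5, violating 0 ≤ l ≤ n−1.
The remaining sets (a), (c) satisfy all four rules.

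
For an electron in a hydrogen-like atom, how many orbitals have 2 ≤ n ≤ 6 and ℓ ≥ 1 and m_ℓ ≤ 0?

50

Count contributing orbitals for each principal shell:
n=2 → 2; n=3 → 5; n=4 → 9; n=5 → 14; n=6 → 20.
Total orbitals: 2 + 5 + 9 + 14 + 20 = 50.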